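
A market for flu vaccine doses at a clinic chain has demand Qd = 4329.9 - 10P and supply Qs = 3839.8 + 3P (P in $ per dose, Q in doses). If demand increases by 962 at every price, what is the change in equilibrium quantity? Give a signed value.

ΔQ = 222

Equating demand and supply, 4329.9 - 10P = 3839.8 + 3P gives 13P = 490.1, so P* = 37.7.
Plugging P* into demand: Q* = 4329.9 - 10(37.7) = 3952.9.
After the shift, demand is Qd = 5291.9 - 10P.
New equilibrium: 1452.1 = 13P, so P = 111.7 and Q = 4174.9.
ΔQ = 4174.9 - 3952.9 = 222.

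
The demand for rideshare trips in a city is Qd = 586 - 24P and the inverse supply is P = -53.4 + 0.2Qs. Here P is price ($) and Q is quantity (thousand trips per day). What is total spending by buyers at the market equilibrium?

Total spending by buyers = 3542

Solving each curve for Q: Qs = 267 + 5P.
Set Qd = Qs: 586 - 24P = 267 + 5P, so 319 = 29P and P* = 11.
From the demand curve, Q* = 586 - 24(11) = 322.
Total spending by buyers = P* × Q* = 11 × 322 = 3542.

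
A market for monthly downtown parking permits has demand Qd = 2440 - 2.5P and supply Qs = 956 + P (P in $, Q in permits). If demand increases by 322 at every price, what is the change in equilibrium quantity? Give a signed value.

Equating demand and supply, 2440 - 2.5P = 956 + P gives 3.5P = 1484, so P* = 424.
Then Q* = 2440 - 2.5(424) = 1380.
After the shift, demand is Qd = 2762 - 2.5P.
New equilibrium: 1806 = 3.5P, so P = 516 and Q = 1472.
ΔQ = 1472 - 1380 = 92.

ΔQ = 92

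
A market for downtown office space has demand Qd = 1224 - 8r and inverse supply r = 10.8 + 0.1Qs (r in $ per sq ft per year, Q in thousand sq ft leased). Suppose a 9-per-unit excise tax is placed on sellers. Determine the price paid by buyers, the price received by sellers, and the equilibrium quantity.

r_b = 79, r_s = 70, Q = 592

Inverting to quantity form: Qs = -108 + 10r.
The tax drives a wedge r_b - r_s = 9. Substituting r_s = r_b - 9 into supply: Qs = -198 + 10r_b.
Equate demand and the shifted supply: 1224 - 8r_b = -198 + 10r_b, giving 18r_b = 1422, so r_b = 79.
Then r_s = 79 - 9 = 70 and Q = 1224 - 8(79) = 592.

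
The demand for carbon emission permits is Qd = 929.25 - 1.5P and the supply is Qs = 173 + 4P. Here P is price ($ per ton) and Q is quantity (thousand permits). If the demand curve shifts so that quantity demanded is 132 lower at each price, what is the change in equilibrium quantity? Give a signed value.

ΔQ = -96

The market clears where 929.25 - 1.5P = 173 + 4P. Rearranging, 5.5P = 756.25, hence P* = 137.5.
From the demand curve, Q* = 929.25 - 1.5(137.5) = 723.
After the shift, demand is Qd = 797.25 - 1.5P.
The new intersection has 624.25 = 5.5P, i.e. P = 113.5, Q = 627.
ΔQ = 627 - 723 = -96.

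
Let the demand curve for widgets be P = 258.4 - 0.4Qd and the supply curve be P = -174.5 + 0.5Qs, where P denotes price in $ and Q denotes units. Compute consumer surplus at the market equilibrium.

Consumer surplus = 46272.2

Inverting to quantity form: Qd = 646 - 2.5P and Qs = 349 + 2P.
Equating demand and supply, 646 - 2.5P = 349 + 2P gives 4.5P = 297, so P* = 66.
Plugging P* into demand: Q* = 646 - 2.5(66) = 481.
Demand choke price (Qd = 0): P = 646/2.5 = 258.4. Consumer surplus = ½ × (258.4 - 66) × 481 = 46272.2.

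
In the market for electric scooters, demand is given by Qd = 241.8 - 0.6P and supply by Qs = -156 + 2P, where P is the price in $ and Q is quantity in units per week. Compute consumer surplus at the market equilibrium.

Consumer surplus = 18750

Set Qd = Qs: 241.8 - 0.6P = -156 + 2P, so 397.8 = 2.6P and P* = 153.
Plugging P* into demand: Q* = 241.8 - 0.6(153) = 150.
Demand choke price (Qd = 0): P = 241.8/0.6 = 403. Consumer surplus = ½ × (403 - 153) × 150 = 18750.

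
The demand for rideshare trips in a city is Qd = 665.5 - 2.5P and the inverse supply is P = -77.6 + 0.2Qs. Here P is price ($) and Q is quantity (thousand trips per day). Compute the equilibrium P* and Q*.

P* = 37, Q* = 573

Solving each curve for Q: Qs = 388 + 5P.
At equilibrium Qd = Qs, so 665.5 - 2.5P = 388 + 5P; collecting terms, 277.5 = 7.5P and P* = 37.
Substitute back: Q* = 665.5 - 2.5(37) = 573.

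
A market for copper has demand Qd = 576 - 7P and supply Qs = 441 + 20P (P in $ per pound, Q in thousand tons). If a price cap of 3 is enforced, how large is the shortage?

Shortage = 54

With P fixed at 3, quantity demanded is 555 and quantity supplied is 501.
Shortage = Qd - Qs = 555 - 501 = 54.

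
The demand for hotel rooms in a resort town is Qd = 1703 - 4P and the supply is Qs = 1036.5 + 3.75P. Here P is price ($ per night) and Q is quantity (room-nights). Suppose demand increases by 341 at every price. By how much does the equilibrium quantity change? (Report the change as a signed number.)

ΔQ = 165

The market clears where 1703 - 4P = 1036.5 + 3.75P. Rearranging, 7.75P = 666.5, hence P* = 86.
From the demand curve, Q* = 1703 - 4(86) = 1359.
After the shift, demand is Qd = 2044 - 4P.
The new intersection has 1007.5 = 7.75P, i.e. P = 130, Q = 1524.
ΔQ = 1524 - 1359 = 165.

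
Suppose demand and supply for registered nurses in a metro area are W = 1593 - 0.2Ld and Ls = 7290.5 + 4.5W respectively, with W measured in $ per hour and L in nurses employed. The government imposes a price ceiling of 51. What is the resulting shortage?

Shortage = 190

Rewriting in direct form: Ld = 7965 - 5W.
With W fixed at 51, quantity demanded is 7710 and quantity supplied is 7520.
Shortage = Ld - Ls = 7710 - 7520 = 190.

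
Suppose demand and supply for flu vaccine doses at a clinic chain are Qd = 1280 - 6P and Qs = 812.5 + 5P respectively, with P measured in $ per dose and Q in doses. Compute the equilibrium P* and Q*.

P* = 42.5, Q* = 1025

Set Qd = Qs: 1280 - 6P = 812.5 + 5P, so 467.5 = 11P and P* = 42.5.
Plugging P* into demand: Q* = 1280 - 6(42.5) = 1025.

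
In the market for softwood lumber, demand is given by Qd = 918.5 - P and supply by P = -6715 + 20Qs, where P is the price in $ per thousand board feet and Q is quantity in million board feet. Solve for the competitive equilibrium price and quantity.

Rewriting in direct form: Qs = 335.75 + 0.05P.
Equating demand and supply, 918.5 - P = 335.75 + 0.05P gives 1.05P = 582.75, so P* = 555.
From the demand curve, Q* = 918.5 - 555 = 363.5.

P* = 555, Q* = 363.5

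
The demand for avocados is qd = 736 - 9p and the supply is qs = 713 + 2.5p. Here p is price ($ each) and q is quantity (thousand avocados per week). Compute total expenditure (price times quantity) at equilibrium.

At equilibrium qd = qs, so 736 - 9p = 713 + 2.5p; collecting terms, 23 = 11.5p and p* = 2.
Then q* = 736 - 9(2) = 718.
Total expenditure = p* × q* = 2 × 718 = 1436.

Total expenditure = 1436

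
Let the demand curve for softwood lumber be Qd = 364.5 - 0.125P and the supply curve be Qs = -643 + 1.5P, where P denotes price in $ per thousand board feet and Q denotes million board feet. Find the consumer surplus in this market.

Consumer surplus = 329476

Set Qd = Qs: 364.5 - 0.125P = -643 + 1.5P, so 1007.5 = 1.625P and P* = 620.
From the demand curve, Q* = 364.5 - 0.125(620) = 287.
Demand choke price (Qd = 0): P = 364.5/0.125 = 2916. Consumer surplus = ½ × (2916 - 620) × 287 = 329476.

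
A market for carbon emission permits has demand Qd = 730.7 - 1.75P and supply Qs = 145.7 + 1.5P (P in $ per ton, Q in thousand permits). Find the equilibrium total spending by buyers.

Total spending by buyers = 74826

At equilibrium Qd = Qs, so 730.7 - 1.75P = 145.7 + 1.5P; collecting terms, 585 = 3.25P and P* = 180.
Then Q* = 730.7 - 1.75(180) = 415.7.
Total spending by buyers = P* × Q* = 180 × 415.7 = 74826.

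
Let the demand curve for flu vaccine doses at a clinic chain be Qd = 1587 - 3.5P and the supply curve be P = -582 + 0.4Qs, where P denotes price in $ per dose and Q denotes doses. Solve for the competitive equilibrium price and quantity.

P* = 22, Q* = 1510

In direct form, Qs = 1455 + 2.5P.
Set Qd = Qs: 1587 - 3.5P = 1455 + 2.5P, so 132 = 6P and P* = 22.
Then Q* = 1587 - 3.5(22) = 1510.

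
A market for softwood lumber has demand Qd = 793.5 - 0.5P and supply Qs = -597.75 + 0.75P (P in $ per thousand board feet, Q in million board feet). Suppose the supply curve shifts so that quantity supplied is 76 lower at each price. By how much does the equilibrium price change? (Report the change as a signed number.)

ΔP = 60.8

Set Qd = Qs: 793.5 - 0.5P = -597.75 + 0.75P, so 1391.25 = 1.25P and P* = 1113.
Substitute back: Q* = 793.5 - 0.5(1113) = 237.
After the shift, supply is Qs = -673.75 + 0.75P.
Re-solving, 1.25P = 1467.25 gives P = 1173.8 and Q = 206.6.
ΔP = 1173.8 - 1113 = 60.8.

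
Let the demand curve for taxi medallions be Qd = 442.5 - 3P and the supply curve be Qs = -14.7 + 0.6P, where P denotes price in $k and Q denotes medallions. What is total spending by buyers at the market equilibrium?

The market clears where 442.5 - 3P = -14.7 + 0.6P. Rearranging, 3.6P = 457.2, hence P* = 127.
Substitute back: Q* = 442.5 - 3(127) = 61.5.
Total spending by buyers = P* × Q* = 127 × 61.5 = 7810.5.

Total spending by buyers = 7810.5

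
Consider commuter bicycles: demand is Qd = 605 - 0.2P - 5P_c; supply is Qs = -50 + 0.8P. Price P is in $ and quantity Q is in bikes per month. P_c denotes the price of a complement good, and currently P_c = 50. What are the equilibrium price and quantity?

With P_c = 50, demand is Qd = 355 - 0.2P.
The market clears where 355 - 0.2P = -50 + 0.8P. Rearranging, P = 405, hence P* = 405.
Plugging P* into demand: Q* = 355 - 0.2(405) = 274.

P* = 405, Q* = 274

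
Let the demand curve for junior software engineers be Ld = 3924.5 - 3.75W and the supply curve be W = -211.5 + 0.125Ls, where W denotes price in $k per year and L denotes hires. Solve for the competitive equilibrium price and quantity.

Solving each curve for L: Ls = 1692 + 8W.
Equating demand and supply, 3924.5 - 3.75W = 1692 + 8W gives 11.75W = 2232.5, so W* = 190.
Plugging W* into demand: L* = 3924.5 - 3.75(190) = 3212.

W* = 190, L* = 3212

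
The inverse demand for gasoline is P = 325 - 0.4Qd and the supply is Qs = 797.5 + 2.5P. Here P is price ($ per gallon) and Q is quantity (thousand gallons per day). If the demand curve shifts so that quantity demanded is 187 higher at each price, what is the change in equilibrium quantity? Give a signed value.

ΔQ = 93.5

Rewriting in direct form: Qd = 812.5 - 2.5P.
Set Qd = Qs: 812.5 - 2.5P = 797.5 + 2.5P, so 15 = 5P and P* = 3.
Then Q* = 812.5 - 2.5(3) = 805.
After the shift, demand is Qd = 999.5 - 2.5P.
New equilibrium: 202 = 5P, so P = 40.4 and Q = 898.5.
ΔQ = 898.5 - 805 = 93.5.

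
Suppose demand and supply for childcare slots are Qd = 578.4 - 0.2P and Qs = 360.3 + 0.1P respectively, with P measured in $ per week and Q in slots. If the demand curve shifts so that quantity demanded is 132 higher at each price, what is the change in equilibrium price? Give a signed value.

The market clears where 578.4 - 0.2P = 360.3 + 0.1P. Rearranging, 0.3P = 218.1, hence P* = 727.
From the demand curve, Q* = 578.4 - 0.2(727) = 433.
After the shift, demand is Qd = 710.4 - 0.2P.
New equilibrium: 350.1 = 0.3P, so P = 1167 and Q = 477.
ΔP = 1167 - 727 = 440.

ΔP = 440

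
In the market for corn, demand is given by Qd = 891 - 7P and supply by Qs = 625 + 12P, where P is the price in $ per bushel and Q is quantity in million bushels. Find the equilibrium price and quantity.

P* = 14, Q* = 793

Equating demand and supply, 891 - 7P = 625 + 12P gives 19P = 266, so P* = 14.
Plugging P* into demand: Q* = 891 - 7(14) = 793.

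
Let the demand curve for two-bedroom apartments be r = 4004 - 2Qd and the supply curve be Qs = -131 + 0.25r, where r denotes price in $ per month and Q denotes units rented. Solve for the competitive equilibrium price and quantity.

r* = 2844, Q* = 580

In direct form, Qd = 2002 - 0.5r.
At equilibrium Qd = Qs, so 2002 - 0.5r = -131 + 0.25r; collecting terms, 2133 = 0.75r and r* = 2844.
From the demand curve, Q* = 2002 - 0.5(2844) = 580.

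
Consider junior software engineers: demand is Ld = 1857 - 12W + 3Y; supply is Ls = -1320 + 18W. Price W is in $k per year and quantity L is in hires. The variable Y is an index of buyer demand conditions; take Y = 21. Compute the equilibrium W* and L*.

W* = 108, L* = 624

With Y = 21, demand is Ld = 1920 - 12W.
Equating demand and supply, 1920 - 12W = -1320 + 18W gives 30W = 3240, so W* = 108.
From the demand curve, L* = 1920 - 12(108) = 624.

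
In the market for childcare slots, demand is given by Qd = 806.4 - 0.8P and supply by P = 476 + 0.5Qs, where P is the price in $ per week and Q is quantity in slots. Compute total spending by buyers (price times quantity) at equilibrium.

In direct form, Qs = -952 + 2P.
At equilibrium Qd = Qs, so 806.4 - 0.8P = -952 + 2P; collecting terms, 1758.4 = 2.8P and P* = 628.
Plugging P* into demand: Q* = 806.4 - 0.8(628) = 304.
Total spending by buyers = P* × Q* = 628 × 304 = 190912.

Total spending by buyers = 190912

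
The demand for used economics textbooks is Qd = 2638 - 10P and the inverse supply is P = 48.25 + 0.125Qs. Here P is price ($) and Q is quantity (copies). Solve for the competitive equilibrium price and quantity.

Rewriting in direct form: Qs = -386 + 8P.
Set Qd = Qs: 2638 - 10P = -386 + 8P, so 3024 = 18P and P* = 168.
Substitute back: Q* = 2638 - 10(168) = 958.

P* = 168, Q* = 958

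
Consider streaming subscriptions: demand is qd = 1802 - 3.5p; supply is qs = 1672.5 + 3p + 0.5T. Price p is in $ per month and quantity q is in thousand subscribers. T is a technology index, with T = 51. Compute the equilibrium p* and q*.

p* = 16, q* = 1746

With T = 51, supply is qs = 1698 + 3p.
Equating demand and supply, 1802 - 3.5p = 1698 + 3p gives 6.5p = 104, so p* = 16.
From the demand curve, q* = 1802 - 3.5(16) = 1746.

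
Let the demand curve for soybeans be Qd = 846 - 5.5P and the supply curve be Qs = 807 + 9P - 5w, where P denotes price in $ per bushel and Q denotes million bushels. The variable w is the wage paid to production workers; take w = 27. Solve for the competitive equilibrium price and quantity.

With w = 27, supply is Qs = 672 + 9P.
At equilibrium Qd = Qs, so 846 - 5.5P = 672 + 9P; collecting terms, 174 = 14.5P and P* = 12.
Substitute back: Q* = 846 - 5.5(12) = 780.

P* = 12, Q* = 780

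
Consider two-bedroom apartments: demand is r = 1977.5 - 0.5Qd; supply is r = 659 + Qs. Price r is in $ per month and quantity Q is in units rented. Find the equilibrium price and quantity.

r* = 1538, Q* = 879

Inverting to quantity form: Qd = 3955 - 2r and Qs = -659 + r.
At equilibrium Qd = Qs, so 3955 - 2r = -659 + r; collecting terms, 4614 = 3r and r* = 1538.
Substitute back: Q* = 3955 - 2(1538) = 879.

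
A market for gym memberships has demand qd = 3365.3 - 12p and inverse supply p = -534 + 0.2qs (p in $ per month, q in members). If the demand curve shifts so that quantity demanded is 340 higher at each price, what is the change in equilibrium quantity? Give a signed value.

Δq = 100

Rewriting in direct form: qs = 2670 + 5p.
Set qd = qs: 3365.3 - 12p = 2670 + 5p, so 695.3 = 17p and p* = 40.9.
From the demand curve, q* = 3365.3 - 12(40.9) = 2874.5.
After the shift, demand is qd = 3705.3 - 12p.
Re-solving, 17p = 1035.3 gives p = 60.9 and q = 2974.5.
Δq = 2974.5 - 2874.5 = 100.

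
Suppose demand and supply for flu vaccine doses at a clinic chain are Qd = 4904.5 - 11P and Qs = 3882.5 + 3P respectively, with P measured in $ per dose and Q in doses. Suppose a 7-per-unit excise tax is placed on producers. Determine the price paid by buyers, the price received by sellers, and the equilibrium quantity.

P_b = 74.5, P_s = 67.5, Q = 4085

The tax drives a wedge P_b - P_s = 7. Substituting P_s = P_b - 7 into supply: Qs = 3861.5 + 3P_b.
Set Qd = Qs: 4904.5 - 11P_b = 3861.5 + 3P_b, so 1043 = 14P_b and P_b = 74.5.
So P_s = 67.5 and the quantity traded is Q = 4904.5 - 11(74.5) = 4085.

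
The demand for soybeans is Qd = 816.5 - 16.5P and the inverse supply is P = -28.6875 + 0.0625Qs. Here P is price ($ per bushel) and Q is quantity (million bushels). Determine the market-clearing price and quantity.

Solving each curve for Q: Qs = 459 + 16P.
Equating demand and supply, 816.5 - 16.5P = 459 + 16P gives 32.5P = 357.5, so P* = 11.
Substitute back: Q* = 816.5 - 16.5(11) = 635.

P* = 11, Q* = 635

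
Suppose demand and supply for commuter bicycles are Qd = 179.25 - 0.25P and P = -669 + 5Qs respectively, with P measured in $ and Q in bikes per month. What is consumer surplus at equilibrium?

In direct form, Qs = 133.8 + 0.2P.
Set Qd = Qs: 179.25 - 0.25P = 133.8 + 0.2P, so 45.45 = 0.45P and P* = 101.
Substitute back: Q* = 179.25 - 0.25(101) = 154.
Demand choke price (Qd = 0): P = 179.25/0.25 = 717. Consumer surplus = ½ × (717 - 101) × 154 = 47432.

Consumer surplus = 47432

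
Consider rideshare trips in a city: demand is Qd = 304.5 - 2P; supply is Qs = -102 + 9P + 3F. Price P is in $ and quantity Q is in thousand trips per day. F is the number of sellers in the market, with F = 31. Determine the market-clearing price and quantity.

P* = 28.5, Q* = 247.5

With F = 31, supply is Qs = -9 + 9P.
At equilibrium Qd = Qs, so 304.5 - 2P = -9 + 9P; collecting terms, 313.5 = 11P and P* = 28.5.
Then Q* = 304.5 - 2(28.5) = 247.5.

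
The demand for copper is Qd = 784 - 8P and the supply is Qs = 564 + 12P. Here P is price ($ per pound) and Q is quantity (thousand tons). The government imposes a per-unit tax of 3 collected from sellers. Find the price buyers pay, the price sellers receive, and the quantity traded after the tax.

The tax drives a wedge P_b - P_s = 3. Substituting P_s = P_b - 3 into supply: Qs = 528 + 12P_b.
Market clearing requires 784 - 8P_b = 528 + 12P_b; hence 256 = 20P_b and P_b = 12.8.
So P_s = 9.8 and the quantity traded is Q = 784 - 8(12.8) = 681.6.

P_b = 12.8, P_s = 9.8, Q = 681.6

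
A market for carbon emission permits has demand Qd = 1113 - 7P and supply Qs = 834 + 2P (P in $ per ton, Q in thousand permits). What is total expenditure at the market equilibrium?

Total expenditure = 27776

Set Qd = Qs: 1113 - 7P = 834 + 2P, so 279 = 9P and P* = 31.
Then Q* = 1113 - 7(31) = 896.
Total expenditure = P* × Q* = 31 × 896 = 27776.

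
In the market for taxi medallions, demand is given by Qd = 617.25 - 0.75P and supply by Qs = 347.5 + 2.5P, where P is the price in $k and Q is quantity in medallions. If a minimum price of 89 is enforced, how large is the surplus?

Surplus = 19.5

At P = 89: Qd = 550.5 and Qs = 570.
Surplus = Qs - Qd = 570 - 550.5 = 19.5.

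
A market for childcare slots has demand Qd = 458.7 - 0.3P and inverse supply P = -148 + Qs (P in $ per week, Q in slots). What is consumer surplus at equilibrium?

Consumer surplus = 249615

Inverting to quantity form: Qs = 148 + P.
At equilibrium Qd = Qs, so 458.7 - 0.3P = 148 + P; collecting terms, 310.7 = 1.3P and P* = 239.
From the demand curve, Q* = 458.7 - 0.3(239) = 387.
Demand choke price (Qd = 0): P = 458.7/0.3 = 1529. Consumer surplus = ½ × (1529 - 239) × 387 = 249615.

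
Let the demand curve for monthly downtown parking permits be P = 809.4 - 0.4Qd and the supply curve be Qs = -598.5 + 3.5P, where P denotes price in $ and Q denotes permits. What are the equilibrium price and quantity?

P* = 437, Q* = 931

Rewriting in direct form: Qd = 2023.5 - 2.5P.
Set Qd = Qs: 2023.5 - 2.5P = -598.5 + 3.5P, so 2622 = 6P and P* = 437.
From the demand curve, Q* = 2023.5 - 2.5(437) = 931.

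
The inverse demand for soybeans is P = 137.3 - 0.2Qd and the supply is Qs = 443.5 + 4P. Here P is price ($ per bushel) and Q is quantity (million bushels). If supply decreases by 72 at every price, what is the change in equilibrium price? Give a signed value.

Inverting to quantity form: Qd = 686.5 - 5P.
Set Qd = Qs: 686.5 - 5P = 443.5 + 4P, so 243 = 9P and P* = 27.
From the demand curve, Q* = 686.5 - 5(27) = 551.5.
After the shift, supply is Qs = 371.5 + 4P.
The new intersection has 315 = 9P, i.e. P = 35, Q = 511.5.
ΔP = 35 - 27 = 8.

ΔP = 8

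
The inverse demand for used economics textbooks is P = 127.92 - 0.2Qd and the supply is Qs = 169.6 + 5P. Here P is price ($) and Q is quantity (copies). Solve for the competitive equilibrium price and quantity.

P* = 47, Q* = 404.6

In direct form, Qd = 639.6 - 5P.
The market clears where 639.6 - 5P = 169.6 + 5P. Rearranging, 10P = 470, hence P* = 47.
Then Q* = 639.6 - 5(47) = 404.6.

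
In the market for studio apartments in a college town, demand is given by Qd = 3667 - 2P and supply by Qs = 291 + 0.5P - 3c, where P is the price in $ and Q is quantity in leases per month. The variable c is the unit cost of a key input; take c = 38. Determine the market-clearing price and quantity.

With c = 38, supply is Qs = 177 + 0.5P.
Equating demand and supply, 3667 - 2P = 177 + 0.5P gives 2.5P = 3490, so P* = 1396.
Then Q* = 3667 - 2(1396) = 875.

P* = 1396, Q* = 875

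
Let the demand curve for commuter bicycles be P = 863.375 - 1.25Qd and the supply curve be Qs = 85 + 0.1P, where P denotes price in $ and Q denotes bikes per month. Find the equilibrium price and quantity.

Rewriting in direct form: Qd = 690.7 - 0.8P.
Equating demand and supply, 690.7 - 0.8P = 85 + 0.1P gives 0.9P = 605.7, so P* = 673.
Substitute back: Q* = 690.7 - 0.8(673) = 152.3.

P* = 673, Q* = 152.3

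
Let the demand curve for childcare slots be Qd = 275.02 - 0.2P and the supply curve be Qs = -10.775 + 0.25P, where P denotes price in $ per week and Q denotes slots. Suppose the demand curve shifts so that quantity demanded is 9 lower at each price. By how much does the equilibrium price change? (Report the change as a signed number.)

Set Qd = Qs: 275.02 - 0.2P = -10.775 + 0.25P, so 285.795 = 0.45P and P* = 635.1.
Plugging P* into demand: Q* = 275.02 - 0.2(635.1) = 148.
After the shift, demand is Qd = 266.02 - 0.2P.
New equilibrium: 276.795 = 0.45P, so P = 615.1 and Q = 143.
ΔP = 615.1 - 635.1 = -20.

ΔP = -20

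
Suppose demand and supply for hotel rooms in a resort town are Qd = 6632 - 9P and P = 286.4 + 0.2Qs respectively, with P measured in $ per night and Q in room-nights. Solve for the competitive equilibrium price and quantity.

P* = 576, Q* = 1448

Rewriting in direct form: Qs = -1432 + 5P.
Set Qd = Qs: 6632 - 9P = -1432 + 5P, so 8064 = 14P and P* = 576.
From the demand curve, Q* = 6632 - 9(576) = 1448.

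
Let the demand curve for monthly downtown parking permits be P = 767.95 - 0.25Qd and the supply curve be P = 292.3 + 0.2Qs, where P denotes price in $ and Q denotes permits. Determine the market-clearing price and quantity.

P* = 503.7, Q* = 1057

Solving each curve for Q: Qd = 3071.8 - 4P and Qs = -1461.5 + 5P.
Equating demand and supply, 3071.8 - 4P = -1461.5 + 5P gives 9P = 4533.3, so P* = 503.7.
Plugging P* into demand: Q* = 3071.8 - 4(503.7) = 1057.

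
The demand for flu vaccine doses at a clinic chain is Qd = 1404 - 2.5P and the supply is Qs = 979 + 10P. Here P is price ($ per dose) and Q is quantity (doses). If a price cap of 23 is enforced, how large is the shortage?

Shortage = 137.5

At P = 23: Qd = 1346.5 and Qs = 1209.
Shortage = Qd - Qs = 1346.5 - 1209 = 137.5.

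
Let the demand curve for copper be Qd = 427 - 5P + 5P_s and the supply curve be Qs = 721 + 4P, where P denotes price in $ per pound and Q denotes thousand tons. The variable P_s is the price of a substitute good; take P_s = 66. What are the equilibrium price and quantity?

With P_s = 66, demand is Qd = 757 - 5P.
At equilibrium Qd = Qs, so 757 - 5P = 721 + 4P; collecting terms, 36 = 9P and P* = 4.
Plugging P* into demand: Q* = 757 - 5(4) = 737.

P* = 4, Q* = 737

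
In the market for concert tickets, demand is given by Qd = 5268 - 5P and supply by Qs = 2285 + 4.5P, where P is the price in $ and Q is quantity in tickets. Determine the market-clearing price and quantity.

At equilibrium Qd = Qs, so 5268 - 5P = 2285 + 4.5P; collecting terms, 2983 = 9.5P and P* = 314.
From the demand curve, Q* = 5268 - 5(314) = 3698.

P* = 314, Q* = 3698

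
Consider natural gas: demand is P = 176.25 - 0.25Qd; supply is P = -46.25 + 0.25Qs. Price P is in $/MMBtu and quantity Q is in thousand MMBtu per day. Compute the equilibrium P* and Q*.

P* = 65, Q* = 445

In direct form, Qd = 705 - 4P and Qs = 185 + 4P.
Equating demand and supply, 705 - 4P = 185 + 4P gives 8P = 520, so P* = 65.
Substitute back: Q* = 705 - 4(65) = 445.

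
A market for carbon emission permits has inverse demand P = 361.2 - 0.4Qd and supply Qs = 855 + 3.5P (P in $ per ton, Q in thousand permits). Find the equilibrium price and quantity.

P* = 8, Q* = 883

In direct form, Qd = 903 - 2.5P.
The market clears where 903 - 2.5P = 855 + 3.5P. Rearranging, 6P = 48, hence P* = 8.
Then Q* = 903 - 2.5(8) = 883.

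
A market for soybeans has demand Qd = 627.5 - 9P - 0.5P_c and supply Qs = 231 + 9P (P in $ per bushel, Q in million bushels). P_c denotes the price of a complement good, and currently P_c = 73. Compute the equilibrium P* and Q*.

P* = 20, Q* = 411

With P_c = 73, demand is Qd = 591 - 9P.
Set Qd = Qs: 591 - 9P = 231 + 9P, so 360 = 18P and P* = 20.
Then Q* = 591 - 9(20) = 411.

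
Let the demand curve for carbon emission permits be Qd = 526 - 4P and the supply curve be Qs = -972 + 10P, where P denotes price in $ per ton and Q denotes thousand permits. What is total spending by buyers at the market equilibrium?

Total spending by buyers = 10486

Set Qd = Qs: 526 - 4P = -972 + 10P, so 1498 = 14P and P* = 107.
Substitute back: Q* = 526 - 4(107) = 98.
Total spending by buyers = P* × Q* = 107 × 98 = 10486.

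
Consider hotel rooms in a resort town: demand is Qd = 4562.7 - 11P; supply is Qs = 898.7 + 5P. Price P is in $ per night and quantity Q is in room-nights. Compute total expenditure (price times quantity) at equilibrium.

Total expenditure = 468007.3

Equating demand and supply, 4562.7 - 11P = 898.7 + 5P gives 16P = 3664, so P* = 229.
Then Q* = 4562.7 - 11(229) = 2043.7.
Total expenditure = P* × Q* = 229 × 2043.7 = 468007.3.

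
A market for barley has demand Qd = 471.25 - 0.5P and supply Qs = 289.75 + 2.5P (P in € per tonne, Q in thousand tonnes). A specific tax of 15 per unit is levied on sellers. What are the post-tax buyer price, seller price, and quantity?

The tax drives a wedge P_b - P_s = 15. Substituting P_s = P_b - 15 into supply: Qs = 252.25 + 2.5P_b.
Equate demand and the shifted supply: 471.25 - 0.5P_b = 252.25 + 2.5P_b, giving 3P_b = 219, so P_b = 73.
Then P_s = 73 - 15 = 58 and Q = 471.25 - 0.5(73) = 434.75.

P_b = 73, P_s = 58, Q = 434.75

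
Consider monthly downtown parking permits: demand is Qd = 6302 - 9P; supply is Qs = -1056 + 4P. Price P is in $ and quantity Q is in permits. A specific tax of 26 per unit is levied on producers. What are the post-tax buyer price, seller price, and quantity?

With a tax of 26 on producers, they supply based on the net price P_s = P_b - 26, so Qs = -1160 + 4P_b.
Market clearing requires 6302 - 9P_b = -1160 + 4P_b; hence 7462 = 13P_b and P_b = 574.
Then P_s = 574 - 26 = 548 and Q = 6302 - 9(574) = 1136.

P_b = 574, P_s = 548, Q = 1136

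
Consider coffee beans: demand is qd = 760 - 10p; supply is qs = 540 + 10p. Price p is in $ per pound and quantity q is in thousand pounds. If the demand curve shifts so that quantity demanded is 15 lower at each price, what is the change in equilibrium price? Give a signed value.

Δp = -0.75

Equating demand and supply, 760 - 10p = 540 + 10p gives 20p = 220, so p* = 11.
Plugging p* into demand: q* = 760 - 10(11) = 650.
After the shift, demand is qd = 745 - 10p.
The new intersection has 205 = 20p, i.e. p = 10.25, q = 642.5.
Δp = 10.25 - 11 = -0.75.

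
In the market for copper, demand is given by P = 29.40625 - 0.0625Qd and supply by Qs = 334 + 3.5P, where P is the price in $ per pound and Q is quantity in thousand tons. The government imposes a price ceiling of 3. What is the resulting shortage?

Shortage = 78

Solving each curve for Q: Qd = 470.5 - 16P.
With P fixed at 3, quantity demanded is 422.5 and quantity supplied is 344.5.
Shortage = Qd - Qs = 422.5 - 344.5 = 78.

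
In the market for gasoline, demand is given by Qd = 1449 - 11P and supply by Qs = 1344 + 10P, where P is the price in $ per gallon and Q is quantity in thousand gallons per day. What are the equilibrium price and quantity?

The market clears where 1449 - 11P = 1344 + 10P. Rearranging, 21P = 105, hence P* = 5.
Substitute back: Q* = 1449 - 11(5) = 1394.

P* = 5, Q* = 1394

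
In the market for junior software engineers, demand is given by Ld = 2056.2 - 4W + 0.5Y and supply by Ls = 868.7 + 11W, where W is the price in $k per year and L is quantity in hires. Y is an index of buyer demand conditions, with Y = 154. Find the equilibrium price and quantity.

W* = 84.3, L* = 1796

With Y = 154, demand is Ld = 2133.2 - 4W.
The market clears where 2133.2 - 4W = 868.7 + 11W. Rearranging, 15W = 1264.5, hence W* = 84.3.
Then L* = 2133.2 - 4(84.3) = 1796.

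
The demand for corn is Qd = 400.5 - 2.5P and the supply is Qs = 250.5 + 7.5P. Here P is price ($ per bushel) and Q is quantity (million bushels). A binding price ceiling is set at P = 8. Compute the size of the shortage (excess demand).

Shortage = 70

With P fixed at 8, quantity demanded is 380.5 and quantity supplied is 310.5.
Shortage = Qd - Qs = 380.5 - 310.5 = 70.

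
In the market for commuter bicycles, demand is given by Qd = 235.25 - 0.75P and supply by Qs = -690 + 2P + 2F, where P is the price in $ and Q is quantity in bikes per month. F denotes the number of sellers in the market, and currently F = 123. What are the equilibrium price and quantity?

P* = 247, Q* = 50

With F = 123, supply is Qs = -444 + 2P.
Set Qd = Qs: 235.25 - 0.75P = -444 + 2P, so 679.25 = 2.75P and P* = 247.
Then Q* = 235.25 - 0.75(247) = 50.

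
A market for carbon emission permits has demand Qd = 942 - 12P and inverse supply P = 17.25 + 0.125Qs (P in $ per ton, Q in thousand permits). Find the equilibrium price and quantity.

P* = 54, Q* = 294

Inverting to quantity form: Qs = -138 + 8P.
Equating demand and supply, 942 - 12P = -138 + 8P gives 20P = 1080, so P* = 54.
Then Q* = 942 - 12(54) = 294.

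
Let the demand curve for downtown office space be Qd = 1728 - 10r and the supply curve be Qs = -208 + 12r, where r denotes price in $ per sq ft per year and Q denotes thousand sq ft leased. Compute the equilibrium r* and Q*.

The market clears where 1728 - 10r = -208 + 12r. Rearranging, 22r = 1936, hence r* = 88.
Then Q* = 1728 - 10(88) = 848.

r* = 88, Q* = 848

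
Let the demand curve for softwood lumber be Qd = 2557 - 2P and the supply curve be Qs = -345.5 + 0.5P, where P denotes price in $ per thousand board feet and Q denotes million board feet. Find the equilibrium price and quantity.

At equilibrium Qd = Qs, so 2557 - 2P = -345.5 + 0.5P; collecting terms, 2902.5 = 2.5P and P* = 1161.
From the demand curve, Q* = 2557 - 2(1161) = 235.

P* = 1161, Q* = 235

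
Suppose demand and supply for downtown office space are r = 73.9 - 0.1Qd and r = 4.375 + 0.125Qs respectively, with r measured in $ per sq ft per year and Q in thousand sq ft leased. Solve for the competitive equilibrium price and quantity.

In direct form, Qd = 739 - 10r and Qs = -35 + 8r.
The market clears where 739 - 10r = -35 + 8r. Rearranging, 18r = 774, hence r* = 43.
Plugging r* into demand: Q* = 739 - 10(43) = 309.

r* = 43, Q* = 309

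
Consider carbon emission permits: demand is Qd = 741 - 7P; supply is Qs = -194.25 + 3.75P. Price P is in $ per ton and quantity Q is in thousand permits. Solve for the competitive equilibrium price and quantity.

The market clears where 741 - 7P = -194.25 + 3.75P. Rearranging, 10.75P = 935.25, hence P* = 87.
Substitute back: Q* = 741 - 7(87) = 132.

P* = 87, Q* = 132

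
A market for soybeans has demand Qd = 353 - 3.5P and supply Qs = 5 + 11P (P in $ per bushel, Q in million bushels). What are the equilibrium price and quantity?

Set Qd = Qs: 353 - 3.5P = 5 + 11P, so 348 = 14.5P and P* = 24.
Then Q* = 353 - 3.5(24) = 269.

P* = 24, Q* = 269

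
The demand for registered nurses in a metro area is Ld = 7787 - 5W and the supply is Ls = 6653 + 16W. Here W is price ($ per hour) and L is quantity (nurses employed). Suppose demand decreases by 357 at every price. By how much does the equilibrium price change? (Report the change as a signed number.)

ΔW = -17

Equating demand and supply, 7787 - 5W = 6653 + 16W gives 21W = 1134, so W* = 54.
Then L* = 7787 - 5(54) = 7517.
After the shift, demand is Ld = 7430 - 5W.
New equilibrium: 777 = 21W, so W = 37 and L = 7245.
ΔW = 37 - 54 = -17.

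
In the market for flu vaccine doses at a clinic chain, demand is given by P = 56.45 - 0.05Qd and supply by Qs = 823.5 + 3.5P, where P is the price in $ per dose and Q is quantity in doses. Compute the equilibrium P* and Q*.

P* = 13, Q* = 869

Solving each curve for Q: Qd = 1129 - 20P.
At equilibrium Qd = Qs, so 1129 - 20P = 823.5 + 3.5P; collecting terms, 305.5 = 23.5P and P* = 13.
Substitute back: Q* = 1129 - 20(13) = 869.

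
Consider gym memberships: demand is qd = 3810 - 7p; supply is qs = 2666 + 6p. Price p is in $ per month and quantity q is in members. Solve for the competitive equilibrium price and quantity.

p* = 88, q* = 3194

The market clears where 3810 - 7p = 2666 + 6p. Rearranging, 13p = 1144, hence p* = 88.
Then q* = 3810 - 7(88) = 3194.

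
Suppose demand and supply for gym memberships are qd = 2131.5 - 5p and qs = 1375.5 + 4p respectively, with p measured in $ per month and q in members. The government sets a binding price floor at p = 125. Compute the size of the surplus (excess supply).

Surplus = 369

With p fixed at 125, quantity demanded is 1506.5 and quantity supplied is 1875.5.
Surplus = qs - qd = 1875.5 - 1506.5 = 369.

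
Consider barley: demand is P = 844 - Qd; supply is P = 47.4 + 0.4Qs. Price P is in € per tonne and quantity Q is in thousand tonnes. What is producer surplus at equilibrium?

Producer surplus = 64752.2

In direct form, Qd = 844 - P and Qs = -118.5 + 2.5P.
At equilibrium Qd = Qs, so 844 - P = -118.5 + 2.5P; collecting terms, 962.5 = 3.5P and P* = 275.
Then Q* = 844 - 275 = 569.
Supply choke price (Qs = 0): P = 47.4. Producer surplus = ½ × (275 - 47.4) × 569 = 64752.2.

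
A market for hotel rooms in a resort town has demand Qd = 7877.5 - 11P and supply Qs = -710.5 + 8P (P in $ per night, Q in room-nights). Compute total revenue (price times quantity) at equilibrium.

Set Qd = Qs: 7877.5 - 11P = -710.5 + 8P, so 8588 = 19P and P* = 452.
Then Q* = 7877.5 - 11(452) = 2905.5.
Total revenue = P* × Q* = 452 × 2905.5 = 1313286.

Total revenue = 1313286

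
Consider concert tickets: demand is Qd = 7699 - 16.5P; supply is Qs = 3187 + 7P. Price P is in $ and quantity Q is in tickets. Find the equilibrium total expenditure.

At equilibrium Qd = Qs, so 7699 - 16.5P = 3187 + 7P; collecting terms, 4512 = 23.5P and P* = 192.
Substitute back: Q* = 7699 - 16.5(192) = 4531.
Total expenditure = P* × Q* = 192 × 4531 = 869952.

Total expenditure = 869952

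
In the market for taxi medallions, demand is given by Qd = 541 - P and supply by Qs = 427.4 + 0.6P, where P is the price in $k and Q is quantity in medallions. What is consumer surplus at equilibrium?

Equating demand and supply, 541 - P = 427.4 + 0.6P gives 1.6P = 113.6, so P* = 71.
Substitute back: Q* = 541 - 71 = 470.
Demand choke price (Qd = 0): P = 541. Consumer surplus = ½ × (541 - 71) × 470 = 110450.

Consumer surplus = 110450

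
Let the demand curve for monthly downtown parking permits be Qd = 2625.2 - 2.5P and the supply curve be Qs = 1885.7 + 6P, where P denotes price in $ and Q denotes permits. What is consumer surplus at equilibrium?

Consumer surplus = 1159403.858

At equilibrium Qd = Qs, so 2625.2 - 2.5P = 1885.7 + 6P; collecting terms, 739.5 = 8.5P and P* = 87.
Then Q* = 2625.2 - 2.5(87) = 2407.7.
Demand choke price (Qd = 0): P = 2625.2/2.5 = 1050.08. Consumer surplus = ½ × (1050.08 - 87) × 2407.7 = 1159403.858.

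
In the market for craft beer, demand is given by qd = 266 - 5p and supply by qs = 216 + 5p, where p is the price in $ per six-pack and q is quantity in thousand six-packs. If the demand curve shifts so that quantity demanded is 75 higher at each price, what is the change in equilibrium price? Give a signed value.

Δp = 7.5

The market clears where 266 - 5p = 216 + 5p. Rearranging, 10p = 50, hence p* = 5.
From the demand curve, q* = 266 - 5(5) = 241.
After the shift, demand is qd = 341 - 5p.
New equilibrium: 125 = 10p, so p = 12.5 and q = 278.5.
Δp = 12.5 - 5 = 7.5.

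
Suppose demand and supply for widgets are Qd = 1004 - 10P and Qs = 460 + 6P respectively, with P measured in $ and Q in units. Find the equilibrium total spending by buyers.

At equilibrium Qd = Qs, so 1004 - 10P = 460 + 6P; collecting terms, 544 = 16P and P* = 34.
Then Q* = 1004 - 10(34) = 664.
Total spending by buyers = P* × Q* = 34 × 664 = 22576.

Total spending by buyers = 22576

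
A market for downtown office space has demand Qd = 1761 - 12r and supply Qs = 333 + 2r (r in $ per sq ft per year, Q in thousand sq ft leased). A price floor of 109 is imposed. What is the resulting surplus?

At r = 109: Qd = 453 and Qs = 551.
Surplus = Qs - Qd = 551 - 453 = 98.

Surplus = 98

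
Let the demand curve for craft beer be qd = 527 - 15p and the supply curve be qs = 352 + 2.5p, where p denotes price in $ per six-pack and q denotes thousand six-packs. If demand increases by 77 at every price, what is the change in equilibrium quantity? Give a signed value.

Δq = 11

The market clears where 527 - 15p = 352 + 2.5p. Rearranging, 17.5p = 175, hence p* = 10.
Substitute back: q* = 527 - 15(10) = 377.
After the shift, demand is qd = 604 - 15p.
The new intersection has 252 = 17.5p, i.e. p = 14.4, q = 388.
Δq = 388 - 377 = 11.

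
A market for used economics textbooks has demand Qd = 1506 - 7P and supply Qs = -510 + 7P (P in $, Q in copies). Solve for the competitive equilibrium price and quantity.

P* = 144, Q* = 498

The market clears where 1506 - 7P = -510 + 7P. Rearranging, 14P = 2016, hence P* = 144.
From the demand curve, Q* = 1506 - 7(144) = 498.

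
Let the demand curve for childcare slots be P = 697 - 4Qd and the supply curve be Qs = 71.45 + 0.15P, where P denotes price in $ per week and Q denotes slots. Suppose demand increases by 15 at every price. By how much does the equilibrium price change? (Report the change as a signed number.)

In direct form, Qd = 174.25 - 0.25P.
The market clears where 174.25 - 0.25P = 71.45 + 0.15P. Rearranging, 0.4P = 102.8, hence P* = 257.
From the demand curve, Q* = 174.25 - 0.25(257) = 110.
After the shift, demand is Qd = 189.25 - 0.25P.
Re-solving, 0.4P = 117.8 gives P = 294.5 and Q = 115.625.
ΔP = 294.5 - 257 = 37.5.

ΔP = 37.5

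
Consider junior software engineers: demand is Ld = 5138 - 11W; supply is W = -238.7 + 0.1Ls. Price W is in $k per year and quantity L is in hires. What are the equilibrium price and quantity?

W* = 131, L* = 3697

Rewriting in direct form: Ls = 2387 + 10W.
The market clears where 5138 - 11W = 2387 + 10W. Rearranging, 21W = 2751, hence W* = 131.
Substitute back: L* = 5138 - 11(131) = 3697.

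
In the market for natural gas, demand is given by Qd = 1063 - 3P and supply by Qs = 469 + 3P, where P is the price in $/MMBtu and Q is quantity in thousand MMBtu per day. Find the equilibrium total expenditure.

The market clears where 1063 - 3P = 469 + 3P. Rearranging, 6P = 594, hence P* = 99.
From the demand curve, Q* = 1063 - 3(99) = 766.
Total expenditure = P* × Q* = 99 × 766 = 75834.

Total expenditure = 75834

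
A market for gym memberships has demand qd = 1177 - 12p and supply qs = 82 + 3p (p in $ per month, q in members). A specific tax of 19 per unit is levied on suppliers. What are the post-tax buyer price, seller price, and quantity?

Suppliers keep p_s = p_b - 19 per unit, so supply in terms of the buyer price is qs = 25 + 3p_b.
Equate demand and the shifted supply: 1177 - 12p_b = 25 + 3p_b, giving 15p_b = 1152, so p_b = 76.8.
Then p_s = 76.8 - 19 = 57.8 and q = 1177 - 12(76.8) = 255.4.

p_b = 76.8, p_s = 57.8, q = 255.4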